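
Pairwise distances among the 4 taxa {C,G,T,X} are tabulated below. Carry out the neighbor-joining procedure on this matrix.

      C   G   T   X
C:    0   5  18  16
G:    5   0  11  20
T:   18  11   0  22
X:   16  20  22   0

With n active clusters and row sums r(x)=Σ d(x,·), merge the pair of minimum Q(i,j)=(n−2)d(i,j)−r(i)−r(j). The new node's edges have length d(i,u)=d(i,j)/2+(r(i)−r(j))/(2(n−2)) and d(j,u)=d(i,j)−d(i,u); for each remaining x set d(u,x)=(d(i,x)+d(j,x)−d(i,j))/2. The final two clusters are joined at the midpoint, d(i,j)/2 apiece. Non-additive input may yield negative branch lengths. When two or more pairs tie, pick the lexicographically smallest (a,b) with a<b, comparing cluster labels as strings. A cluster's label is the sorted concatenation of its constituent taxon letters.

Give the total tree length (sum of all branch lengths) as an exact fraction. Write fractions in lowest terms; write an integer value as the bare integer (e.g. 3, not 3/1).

119/4

1. join C+G (d=5, Q=-65) ⇒ CG; edges |C|=13/4, |G|=7/4
  updated: d(CG,T)=12, d(CG,X)=31/2
2. join CG+T (d=12, Q=-99/2) ⇒ CGT; edges |CG|=11/4, |T|=37/4
  updated: d(CGT,X)=51/4
3. join CGT+X (d=51/4) ⇒ CGTX; edges |CGT|=51/8, |X|=51/8
final tree: (((C:13/4,G:7/4):11/4,T:37/4):51/8,X:51/8)
total length: 119/4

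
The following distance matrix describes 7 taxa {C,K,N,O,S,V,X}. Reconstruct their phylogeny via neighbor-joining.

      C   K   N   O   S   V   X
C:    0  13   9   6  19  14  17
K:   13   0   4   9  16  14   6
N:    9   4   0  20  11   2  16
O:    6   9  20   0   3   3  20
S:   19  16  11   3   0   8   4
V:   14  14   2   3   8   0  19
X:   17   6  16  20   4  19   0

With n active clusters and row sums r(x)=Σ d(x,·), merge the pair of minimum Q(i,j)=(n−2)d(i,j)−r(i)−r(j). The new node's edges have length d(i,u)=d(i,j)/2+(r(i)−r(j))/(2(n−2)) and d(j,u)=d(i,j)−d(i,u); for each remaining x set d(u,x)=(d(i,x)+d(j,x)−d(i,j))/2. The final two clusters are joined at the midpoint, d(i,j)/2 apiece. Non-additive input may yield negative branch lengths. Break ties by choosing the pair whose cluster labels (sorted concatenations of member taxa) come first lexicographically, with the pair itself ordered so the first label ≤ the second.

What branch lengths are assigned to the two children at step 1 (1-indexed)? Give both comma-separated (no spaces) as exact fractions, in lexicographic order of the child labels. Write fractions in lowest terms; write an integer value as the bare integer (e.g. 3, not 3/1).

-1/10,41/10

step 1: merge (S,X) at d=4, Q=-123; branch lengths S→-1/10, X→41/10; new cluster SX
  updated: d(C,SX)=16, d(K,SX)=9, d(N,SX)=23/2, d(O,SX)=19/2, d(SX,V)=23/2
step 2: merge (N,V) at d=2, Q=-83; branch lengths N→5/4, V→3/4; new cluster NV
  updated: d(C,NV)=21/2, d(K,NV)=8, d(NV,O)=21/2, d(NV,SX)=21/2
step 3: merge (C,O) at d=6, Q=-125/2; branch lengths C→19/4, O→5/4; new cluster CO
  updated: d(CO,K)=8, d(CO,NV)=15/2, d(CO,SX)=39/4
step 4: merge (CO,NV) at d=15/2, Q=-145/4; branch lengths CO→57/16, NV→63/16; new cluster CNOV
  updated: d(CNOV,K)=17/4, d(CNOV,SX)=51/8
step 5: merge (CNOV,K) at d=17/4, Q=-157/8; branch lengths CNOV→13/16, K→55/16; new cluster CKNOV
  updated: d(CKNOV,SX)=89/16
step 6: merge (CKNOV,SX) at d=89/16; branch lengths CKNOV→89/32, SX→89/32; new cluster CKNOSVX
final tree: ((((C:19/4,O:5/4):57/16,(N:5/4,V:3/4):63/16):13/16,K:55/16):89/32,(S:-1/10,X:41/10):89/32)
total length: 469/16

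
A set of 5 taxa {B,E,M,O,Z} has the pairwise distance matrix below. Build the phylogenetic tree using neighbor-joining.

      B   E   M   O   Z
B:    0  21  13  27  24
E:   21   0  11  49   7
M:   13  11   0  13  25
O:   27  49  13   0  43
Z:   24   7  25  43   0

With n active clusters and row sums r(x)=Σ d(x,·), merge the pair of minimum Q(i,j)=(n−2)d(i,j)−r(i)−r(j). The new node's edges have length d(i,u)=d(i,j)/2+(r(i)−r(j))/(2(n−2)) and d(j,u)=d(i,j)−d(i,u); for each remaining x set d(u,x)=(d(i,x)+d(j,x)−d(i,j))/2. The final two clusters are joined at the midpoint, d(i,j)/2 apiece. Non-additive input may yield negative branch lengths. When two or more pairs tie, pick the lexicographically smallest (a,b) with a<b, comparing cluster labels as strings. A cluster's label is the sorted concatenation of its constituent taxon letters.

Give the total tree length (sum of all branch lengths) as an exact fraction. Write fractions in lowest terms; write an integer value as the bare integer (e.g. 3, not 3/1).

1. join E+Z (d=7, Q=-166) ⇒ EZ; edges |E|=5/3, |Z|=16/3
  updated: d(B,EZ)=19, d(EZ,M)=29/2, d(EZ,O)=85/2
2. join B+EZ (d=19, Q=-97) ⇒ BEZ; edges |B|=21/4, |EZ|=55/4
  updated: d(BEZ,M)=17/4, d(BEZ,O)=101/4
3. join BEZ+M (d=17/4, Q=-85/2) ⇒ BEMZ; edges |BEZ|=33/4, |M|=-4
  updated: d(BEMZ,O)=17
4. join BEMZ+O (d=17) ⇒ BEMOZ; edges |BEMZ|=17/2, |O|=17/2
final tree: (((B:21/4,(E:5/3,Z:16/3):55/4):33/4,M:-4):17/2,O:17/2)
total length: 189/4

189/4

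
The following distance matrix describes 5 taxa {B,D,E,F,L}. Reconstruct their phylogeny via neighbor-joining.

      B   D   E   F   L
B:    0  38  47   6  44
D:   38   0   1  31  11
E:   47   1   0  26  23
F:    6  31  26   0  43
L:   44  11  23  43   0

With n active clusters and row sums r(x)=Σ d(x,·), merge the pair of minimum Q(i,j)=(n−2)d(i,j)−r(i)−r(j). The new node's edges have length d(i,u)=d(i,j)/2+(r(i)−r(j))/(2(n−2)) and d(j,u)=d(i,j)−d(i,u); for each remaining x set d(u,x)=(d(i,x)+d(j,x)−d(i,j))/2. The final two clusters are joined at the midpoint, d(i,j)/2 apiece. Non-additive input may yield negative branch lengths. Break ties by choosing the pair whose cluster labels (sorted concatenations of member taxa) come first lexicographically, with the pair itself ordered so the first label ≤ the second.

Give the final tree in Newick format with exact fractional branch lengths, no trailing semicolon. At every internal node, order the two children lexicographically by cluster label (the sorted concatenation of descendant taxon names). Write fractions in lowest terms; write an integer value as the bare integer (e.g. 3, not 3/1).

((((B:47/6,F:-11/6):28,L:25/2):4,D:-3):2,E:2)

1. join B+F (d=6, Q=-223) ⇒ BF; edges |B|=47/6, |F|=-11/6
  updated: d(BF,D)=63/2, d(BF,E)=67/2, d(BF,L)=81/2
2. join BF+L (d=81/2, Q=-99) ⇒ BFL; edges |BF|=28, |L|=25/2
  updated: d(BFL,D)=1, d(BFL,E)=8
3. join BFL+D (d=1, Q=-10) ⇒ BDFL; edges |BFL|=4, |D|=-3
  updated: d(BDFL,E)=4
4. join BDFL+E (d=4) ⇒ BDEFL; edges |BDFL|=2, |E|=2
final tree: ((((B:47/6,F:-11/6):28,L:25/2):4,D:-3):2,E:2)
total length: 103/2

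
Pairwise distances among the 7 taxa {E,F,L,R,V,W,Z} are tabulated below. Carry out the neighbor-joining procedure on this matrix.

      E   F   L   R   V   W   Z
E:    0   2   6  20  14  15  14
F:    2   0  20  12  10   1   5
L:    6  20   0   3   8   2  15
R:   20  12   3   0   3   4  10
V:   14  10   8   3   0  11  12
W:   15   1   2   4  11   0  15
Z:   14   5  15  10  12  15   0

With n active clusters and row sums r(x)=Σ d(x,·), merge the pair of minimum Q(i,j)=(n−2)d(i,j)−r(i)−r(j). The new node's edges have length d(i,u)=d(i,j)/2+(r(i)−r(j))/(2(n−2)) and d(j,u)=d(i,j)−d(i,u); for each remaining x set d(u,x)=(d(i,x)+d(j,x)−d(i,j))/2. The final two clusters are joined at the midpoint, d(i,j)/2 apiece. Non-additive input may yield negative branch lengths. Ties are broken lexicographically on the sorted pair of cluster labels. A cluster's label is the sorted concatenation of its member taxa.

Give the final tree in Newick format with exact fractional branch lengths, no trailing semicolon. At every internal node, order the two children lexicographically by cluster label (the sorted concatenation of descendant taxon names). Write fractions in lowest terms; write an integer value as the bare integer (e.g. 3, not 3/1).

(((((E:31/10,F:-11/10):27/8,Z:41/8):73/16,V:43/16):29/16,(L:3/4,W:5/4):37/16):3/32,R:3/32)

iteration 1: select E,F (d=2, Q=-111); attach at lengths (31/10, -11/10); label the merged cluster EF
  updated: d(EF,L)=12, d(EF,R)=15, d(EF,V)=11, d(EF,W)=7, d(EF,Z)=17/2
iteration 2: select EF,Z (d=17/2, Q=-80); attach at lengths (27/8, 41/8); label the merged cluster EFZ
  updated: d(EFZ,L)=37/4, d(EFZ,R)=33/4, d(EFZ,V)=29/4, d(EFZ,W)=27/4
iteration 3: select L,W (d=2, Q=-40); attach at lengths (3/4, 5/4); label the merged cluster LW
  updated: d(EFZ,LW)=7, d(LW,R)=5/2, d(LW,V)=17/2
iteration 4: select EFZ,V (d=29/4, Q=-107/4); attach at lengths (73/16, 43/16); label the merged cluster EFVZ
  updated: d(EFVZ,LW)=33/8, d(EFVZ,R)=2
iteration 5: select EFVZ,LW (d=33/8, Q=-69/8); attach at lengths (29/16, 37/16); label the merged cluster EFLVWZ
  updated: d(EFLVWZ,R)=3/16
iteration 6: select EFLVWZ,R (d=3/16); attach at lengths (3/32, 3/32); label the merged cluster EFLRVWZ
final tree: (((((E:31/10,F:-11/10):27/8,Z:41/8):73/16,V:43/16):29/16,(L:3/4,W:5/4):37/16):3/32,R:3/32)
total length: 385/16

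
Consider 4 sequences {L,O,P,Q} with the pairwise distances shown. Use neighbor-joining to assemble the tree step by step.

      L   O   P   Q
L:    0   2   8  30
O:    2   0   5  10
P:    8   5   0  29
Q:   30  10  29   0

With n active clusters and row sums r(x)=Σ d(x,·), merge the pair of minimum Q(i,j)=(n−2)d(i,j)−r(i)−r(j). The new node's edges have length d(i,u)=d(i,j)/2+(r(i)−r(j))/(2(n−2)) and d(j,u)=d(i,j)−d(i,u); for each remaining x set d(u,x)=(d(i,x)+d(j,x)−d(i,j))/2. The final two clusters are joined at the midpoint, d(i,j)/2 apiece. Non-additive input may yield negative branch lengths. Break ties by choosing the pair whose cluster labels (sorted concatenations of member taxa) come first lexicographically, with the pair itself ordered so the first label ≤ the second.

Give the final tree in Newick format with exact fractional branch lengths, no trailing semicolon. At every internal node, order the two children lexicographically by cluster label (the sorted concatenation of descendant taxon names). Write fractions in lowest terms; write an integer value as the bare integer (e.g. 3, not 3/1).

(((L:7/2,P:9/2):15/2,O:-8):9,Q:9)

1. join L+P (d=8, Q=-66) ⇒ LP; edges |L|=7/2, |P|=9/2
  updated: d(LP,O)=-1/2, d(LP,Q)=51/2
2. join LP+O (d=-1/2, Q=-35) ⇒ LOP; edges |LP|=15/2, |O|=-8
  updated: d(LOP,Q)=18
3. join LOP+Q (d=18) ⇒ LOPQ; edges |LOP|=9, |Q|=9
final tree: (((L:7/2,P:9/2):15/2,O:-8):9,Q:9)
total length: 51/2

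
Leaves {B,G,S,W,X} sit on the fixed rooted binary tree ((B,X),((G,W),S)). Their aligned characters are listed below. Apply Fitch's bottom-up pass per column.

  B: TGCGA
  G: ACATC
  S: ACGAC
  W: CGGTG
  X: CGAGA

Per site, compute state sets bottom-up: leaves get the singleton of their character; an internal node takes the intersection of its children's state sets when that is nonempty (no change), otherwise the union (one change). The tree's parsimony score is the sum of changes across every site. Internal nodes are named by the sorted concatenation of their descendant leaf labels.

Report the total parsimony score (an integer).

[col 0] BX: children B:{T}, X:{C} ∪→ {C,T}; cost 1
[col 0] GW: children G:{A}, W:{C} ∪→ {A,C}; cost 1
[col 0] GSW: children GW:{A,C}, S:{A} ∩→ {A}; cost 0
[col 0] BGSWX: children BX:{C,T}, GSW:{A} ∪→ {A,C,T}; cost 1
[col 1] BX: children B:{G}, X:{G} ∩→ {G}; cost 0
[col 1] GW: children G:{C}, W:{G} ∪→ {C,G}; cost 1
[col 1] GSW: children GW:{C,G}, S:{C} ∩→ {C}; cost 0
[col 1] BGSWX: children BX:{G}, GSW:{C} ∪→ {C,G}; cost 1
[col 2] BX: children B:{C}, X:{A} ∪→ {A,C}; cost 1
[col 2] GW: children G:{A}, W:{G} ∪→ {A,G}; cost 1
[col 2] GSW: children GW:{A,G}, S:{G} ∩→ {G}; cost 0
[col 2] BGSWX: children BX:{A,C}, GSW:{G} ∪→ {A,C,G}; cost 1
[col 3] BX: children B:{G}, X:{G} ∩→ {G}; cost 0
[col 3] GW: children G:{T}, W:{T} ∩→ {T}; cost 0
[col 3] GSW: children GW:{T}, S:{A} ∪→ {A,T}; cost 1
[col 3] BGSWX: children BX:{G}, GSW:{A,T} ∪→ {A,G,T}; cost 1
[col 4] BX: children B:{A}, X:{A} ∩→ {A}; cost 0
[col 4] GW: children G:{C}, W:{G} ∪→ {C,G}; cost 1
[col 4] GSW: children GW:{C,G}, S:{C} ∩→ {C}; cost 0
[col 4] BGSWX: children BX:{A}, GSW:{C} ∪→ {A,C}; cost 1
per-site changes: [3, 2, 3, 2, 2]; total = 12

12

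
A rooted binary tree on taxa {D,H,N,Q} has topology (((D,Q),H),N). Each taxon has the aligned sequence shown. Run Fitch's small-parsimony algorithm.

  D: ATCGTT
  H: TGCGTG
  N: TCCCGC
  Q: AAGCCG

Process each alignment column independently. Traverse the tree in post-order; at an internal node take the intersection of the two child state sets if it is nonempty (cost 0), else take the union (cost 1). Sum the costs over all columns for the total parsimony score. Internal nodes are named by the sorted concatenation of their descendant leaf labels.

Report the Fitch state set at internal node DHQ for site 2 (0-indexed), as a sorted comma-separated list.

site 0, node DQ: D={A} ∩ Q={A} → {A} (+0)
site 0, node DHQ: DQ={A} ∪ H={T} → {A,T} (+1)
site 0, node DHNQ: DHQ={A,T} ∩ N={T} → {T} (+0)
site 1, node DQ: D={T} ∪ Q={A} → {A,T} (+1)
site 1, node DHQ: DQ={A,T} ∪ H={G} → {A,G,T} (+1)
site 1, node DHNQ: DHQ={A,G,T} ∪ N={C} → {A,C,G,T} (+1)
site 2, node DQ: D={C} ∪ Q={G} → {C,G} (+1)
site 2, node DHQ: DQ={C,G} ∩ H={C} → {C} (+0)
site 2, node DHNQ: DHQ={C} ∩ N={C} → {C} (+0)
site 3, node DQ: D={G} ∪ Q={C} → {C,G} (+1)
site 3, node DHQ: DQ={C,G} ∩ H={G} → {G} (+0)
site 3, node DHNQ: DHQ={G} ∪ N={C} → {C,G} (+1)
site 4, node DQ: D={T} ∪ Q={C} → {C,T} (+1)
site 4, node DHQ: DQ={C,T} ∩ H={T} → {T} (+0)
site 4, node DHNQ: DHQ={T} ∪ N={G} → {G,T} (+1)
site 5, node DQ: D={T} ∪ Q={G} → {G,T} (+1)
site 5, node DHQ: DQ={G,T} ∩ H={G} → {G} (+0)
site 5, node DHNQ: DHQ={G} ∪ N={C} → {C,G} (+1)
per-site changes: [1, 3, 1, 2, 2, 2]; total = 11

C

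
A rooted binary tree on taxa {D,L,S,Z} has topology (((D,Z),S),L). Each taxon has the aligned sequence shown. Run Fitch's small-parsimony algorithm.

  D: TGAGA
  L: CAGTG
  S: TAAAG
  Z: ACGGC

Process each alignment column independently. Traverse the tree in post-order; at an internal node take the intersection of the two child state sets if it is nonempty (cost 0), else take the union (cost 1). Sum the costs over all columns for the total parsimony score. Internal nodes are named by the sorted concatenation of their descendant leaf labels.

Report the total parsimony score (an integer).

site 0, node DZ: D={T} ∪ Z={A} → {A,T} (+1)
site 0, node DSZ: DZ={A,T} ∩ S={T} → {T} (+0)
site 0, node DLSZ: DSZ={T} ∪ L={C} → {C,T} (+1)
site 1, node DZ: D={G} ∪ Z={C} → {C,G} (+1)
site 1, node DSZ: DZ={C,G} ∪ S={A} → {A,C,G} (+1)
site 1, node DLSZ: DSZ={A,C,G} ∩ L={A} → {A} (+0)
site 2, node DZ: D={A} ∪ Z={G} → {A,G} (+1)
site 2, node DSZ: DZ={A,G} ∩ S={A} → {A} (+0)
site 2, node DLSZ: DSZ={A} ∪ L={G} → {A,G} (+1)
site 3, node DZ: D={G} ∩ Z={G} → {G} (+0)
site 3, node DSZ: DZ={G} ∪ S={A} → {A,G} (+1)
site 3, node DLSZ: DSZ={A,G} ∪ L={T} → {A,G,T} (+1)
site 4, node DZ: D={A} ∪ Z={C} → {A,C} (+1)
site 4, node DSZ: DZ={A,C} ∪ S={G} → {A,C,G} (+1)
site 4, node DLSZ: DSZ={A,C,G} ∩ L={G} → {G} (+0)
per-site changes: [2, 2, 2, 2, 2]; total = 10

10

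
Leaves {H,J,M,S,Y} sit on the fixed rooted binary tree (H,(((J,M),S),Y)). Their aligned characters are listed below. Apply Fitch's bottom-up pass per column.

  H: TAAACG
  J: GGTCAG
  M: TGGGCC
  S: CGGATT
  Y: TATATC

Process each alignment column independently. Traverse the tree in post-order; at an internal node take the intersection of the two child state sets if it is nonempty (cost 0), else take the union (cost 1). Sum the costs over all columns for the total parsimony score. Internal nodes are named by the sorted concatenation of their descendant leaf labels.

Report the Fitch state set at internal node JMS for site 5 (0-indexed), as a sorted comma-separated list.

JM@0: {G} ∪ {T} = {G,T} (union, +1)
JMS@0: {G,T} ∪ {C} = {C,G,T} (union, +1)
JMSY@0: {C,G,T} ∩ {T} = {T} (intersection, +0)
HJMSY@0: {T} ∩ {T} = {T} (intersection, +0)
JM@1: {G} ∩ {G} = {G} (intersection, +0)
JMS@1: {G} ∩ {G} = {G} (intersection, +0)
JMSY@1: {G} ∪ {A} = {A,G} (union, +1)
HJMSY@1: {A} ∩ {A,G} = {A} (intersection, +0)
JM@2: {T} ∪ {G} = {G,T} (union, +1)
JMS@2: {G,T} ∩ {G} = {G} (intersection, +0)
JMSY@2: {G} ∪ {T} = {G,T} (union, +1)
HJMSY@2: {A} ∪ {G,T} = {A,G,T} (union, +1)
JM@3: {C} ∪ {G} = {C,G} (union, +1)
JMS@3: {C,G} ∪ {A} = {A,C,G} (union, +1)
JMSY@3: {A,C,G} ∩ {A} = {A} (intersection, +0)
HJMSY@3: {A} ∩ {A} = {A} (intersection, +0)
JM@4: {A} ∪ {C} = {A,C} (union, +1)
JMS@4: {A,C} ∪ {T} = {A,C,T} (union, +1)
JMSY@4: {A,C,T} ∩ {T} = {T} (intersection, +0)
HJMSY@4: {C} ∪ {T} = {C,T} (union, +1)
JM@5: {G} ∪ {C} = {C,G} (union, +1)
JMS@5: {C,G} ∪ {T} = {C,G,T} (union, +1)
JMSY@5: {C,G,T} ∩ {C} = {C} (intersection, +0)
HJMSY@5: {G} ∪ {C} = {C,G} (union, +1)
per-site changes: [2, 1, 3, 2, 3, 3]; total = 14

C,G,T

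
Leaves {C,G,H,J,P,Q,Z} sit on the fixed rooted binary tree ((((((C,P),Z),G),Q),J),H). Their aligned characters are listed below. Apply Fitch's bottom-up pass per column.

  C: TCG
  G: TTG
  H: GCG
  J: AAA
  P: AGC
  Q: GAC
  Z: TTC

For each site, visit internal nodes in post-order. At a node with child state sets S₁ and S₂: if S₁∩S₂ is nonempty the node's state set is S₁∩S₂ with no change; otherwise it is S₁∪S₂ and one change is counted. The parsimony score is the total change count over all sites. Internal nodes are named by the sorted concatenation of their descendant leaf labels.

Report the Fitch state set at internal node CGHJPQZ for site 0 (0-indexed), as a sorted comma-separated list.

G

CP@0: {T} ∪ {A} = {A,T} (union, +1)
CPZ@0: {A,T} ∩ {T} = {T} (intersection, +0)
CGPZ@0: {T} ∩ {T} = {T} (intersection, +0)
CGPQZ@0: {T} ∪ {G} = {G,T} (union, +1)
CGJPQZ@0: {G,T} ∪ {A} = {A,G,T} (union, +1)
CGHJPQZ@0: {A,G,T} ∩ {G} = {G} (intersection, +0)
CP@1: {C} ∪ {G} = {C,G} (union, +1)
CPZ@1: {C,G} ∪ {T} = {C,G,T} (union, +1)
CGPZ@1: {C,G,T} ∩ {T} = {T} (intersection, +0)
CGPQZ@1: {T} ∪ {A} = {A,T} (union, +1)
CGJPQZ@1: {A,T} ∩ {A} = {A} (intersection, +0)
CGHJPQZ@1: {A} ∪ {C} = {A,C} (union, +1)
CP@2: {G} ∪ {C} = {C,G} (union, +1)
CPZ@2: {C,G} ∩ {C} = {C} (intersection, +0)
CGPZ@2: {C} ∪ {G} = {C,G} (union, +1)
CGPQZ@2: {C,G} ∩ {C} = {C} (intersection, +0)
CGJPQZ@2: {C} ∪ {A} = {A,C} (union, +1)
CGHJPQZ@2: {A,C} ∪ {G} = {A,C,G} (union, +1)
per-site changes: [3, 4, 4]; total = 11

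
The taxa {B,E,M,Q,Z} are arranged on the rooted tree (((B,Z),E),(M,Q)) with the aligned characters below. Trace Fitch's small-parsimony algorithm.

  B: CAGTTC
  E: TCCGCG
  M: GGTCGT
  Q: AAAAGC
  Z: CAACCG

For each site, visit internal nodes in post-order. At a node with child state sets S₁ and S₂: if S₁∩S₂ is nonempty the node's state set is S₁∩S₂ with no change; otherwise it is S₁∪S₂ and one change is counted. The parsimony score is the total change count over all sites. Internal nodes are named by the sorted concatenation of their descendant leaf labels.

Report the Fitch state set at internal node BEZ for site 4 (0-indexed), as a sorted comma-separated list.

C

BZ@0: {C} ∩ {C} = {C} (intersection, +0)
BEZ@0: {C} ∪ {T} = {C,T} (union, +1)
MQ@0: {G} ∪ {A} = {A,G} (union, +1)
BEMQZ@0: {C,T} ∪ {A,G} = {A,C,G,T} (union, +1)
BZ@1: {A} ∩ {A} = {A} (intersection, +0)
BEZ@1: {A} ∪ {C} = {A,C} (union, +1)
MQ@1: {G} ∪ {A} = {A,G} (union, +1)
BEMQZ@1: {A,C} ∩ {A,G} = {A} (intersection, +0)
BZ@2: {G} ∪ {A} = {A,G} (union, +1)
BEZ@2: {A,G} ∪ {C} = {A,C,G} (union, +1)
MQ@2: {T} ∪ {A} = {A,T} (union, +1)
BEMQZ@2: {A,C,G} ∩ {A,T} = {A} (intersection, +0)
BZ@3: {T} ∪ {C} = {C,T} (union, +1)
BEZ@3: {C,T} ∪ {G} = {C,G,T} (union, +1)
MQ@3: {C} ∪ {A} = {A,C} (union, +1)
BEMQZ@3: {C,G,T} ∩ {A,C} = {C} (intersection, +0)
BZ@4: {T} ∪ {C} = {C,T} (union, +1)
BEZ@4: {C,T} ∩ {C} = {C} (intersection, +0)
MQ@4: {G} ∩ {G} = {G} (intersection, +0)
BEMQZ@4: {C} ∪ {G} = {C,G} (union, +1)
BZ@5: {C} ∪ {G} = {C,G} (union, +1)
BEZ@5: {C,G} ∩ {G} = {G} (intersection, +0)
MQ@5: {T} ∪ {C} = {C,T} (union, +1)
BEMQZ@5: {G} ∪ {C,T} = {C,G,T} (union, +1)
per-site changes: [3, 2, 3, 3, 2, 3]; total = 16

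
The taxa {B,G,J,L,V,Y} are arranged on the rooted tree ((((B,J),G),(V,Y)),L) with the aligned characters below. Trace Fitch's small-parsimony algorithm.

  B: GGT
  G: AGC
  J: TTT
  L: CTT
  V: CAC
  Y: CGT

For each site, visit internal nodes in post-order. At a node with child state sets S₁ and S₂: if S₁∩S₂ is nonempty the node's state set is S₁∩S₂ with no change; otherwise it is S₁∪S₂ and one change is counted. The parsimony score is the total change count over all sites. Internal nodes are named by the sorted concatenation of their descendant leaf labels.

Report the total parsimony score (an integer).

BJ@0: {G} ∪ {T} = {G,T} (union, +1)
BGJ@0: {G,T} ∪ {A} = {A,G,T} (union, +1)
VY@0: {C} ∩ {C} = {C} (intersection, +0)
BGJVY@0: {A,G,T} ∪ {C} = {A,C,G,T} (union, +1)
BGJLVY@0: {A,C,G,T} ∩ {C} = {C} (intersection, +0)
BJ@1: {G} ∪ {T} = {G,T} (union, +1)
BGJ@1: {G,T} ∩ {G} = {G} (intersection, +0)
VY@1: {A} ∪ {G} = {A,G} (union, +1)
BGJVY@1: {G} ∩ {A,G} = {G} (intersection, +0)
BGJLVY@1: {G} ∪ {T} = {G,T} (union, +1)
BJ@2: {T} ∩ {T} = {T} (intersection, +0)
BGJ@2: {T} ∪ {C} = {C,T} (union, +1)
VY@2: {C} ∪ {T} = {C,T} (union, +1)
BGJVY@2: {C,T} ∩ {C,T} = {C,T} (intersection, +0)
BGJLVY@2: {C,T} ∩ {T} = {T} (intersection, +0)
per-site changes: [3, 3, 2]; total = 8

8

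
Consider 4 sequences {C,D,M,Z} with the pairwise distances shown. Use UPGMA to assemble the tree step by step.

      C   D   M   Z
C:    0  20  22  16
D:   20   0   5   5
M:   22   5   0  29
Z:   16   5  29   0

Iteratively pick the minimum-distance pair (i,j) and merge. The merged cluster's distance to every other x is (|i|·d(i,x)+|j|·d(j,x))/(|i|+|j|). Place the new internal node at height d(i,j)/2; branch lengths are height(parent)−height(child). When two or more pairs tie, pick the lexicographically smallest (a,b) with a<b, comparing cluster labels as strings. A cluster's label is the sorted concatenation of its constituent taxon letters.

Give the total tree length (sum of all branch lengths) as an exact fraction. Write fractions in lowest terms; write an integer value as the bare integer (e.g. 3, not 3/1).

iteration 1: select D,M (d=5); attach at lengths (5/2, 5/2); label the merged cluster DM
  updated: d(C,DM)=21, d(DM,Z)=17
iteration 2: select C,Z (d=16); attach at lengths (8, 8); label the merged cluster CZ
  updated: d(CZ,DM)=19
iteration 3: select CZ,DM (d=19); attach at lengths (3/2, 7); label the merged cluster CDMZ
final tree: ((C:8,Z:8):3/2,(D:5/2,M:5/2):7)
total length: 59/2

59/2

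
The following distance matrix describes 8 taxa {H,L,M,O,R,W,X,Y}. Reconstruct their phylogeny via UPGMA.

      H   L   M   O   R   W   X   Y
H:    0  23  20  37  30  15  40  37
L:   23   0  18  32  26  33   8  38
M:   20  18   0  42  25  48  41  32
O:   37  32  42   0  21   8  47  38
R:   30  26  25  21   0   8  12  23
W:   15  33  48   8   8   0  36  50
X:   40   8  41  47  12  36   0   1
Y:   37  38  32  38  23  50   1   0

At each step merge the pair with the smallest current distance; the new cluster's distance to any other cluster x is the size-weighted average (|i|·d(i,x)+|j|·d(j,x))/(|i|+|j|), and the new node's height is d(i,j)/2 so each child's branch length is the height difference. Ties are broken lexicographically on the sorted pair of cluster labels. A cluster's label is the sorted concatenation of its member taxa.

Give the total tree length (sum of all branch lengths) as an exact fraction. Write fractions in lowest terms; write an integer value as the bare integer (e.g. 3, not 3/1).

1. join X+Y (d=1) ⇒ XY; edges |X|=1/2, |Y|=1/2
  updated: d(H,XY)=77/2, d(L,XY)=23, d(M,XY)=73/2, d(O,XY)=85/2, d(R,XY)=35/2, d(W,XY)=43
2. join O+W (d=8) ⇒ OW; edges |O|=4, |W|=4
  updated: d(H,OW)=26, d(L,OW)=65/2, d(M,OW)=45, d(OW,R)=29/2, d(OW,XY)=171/4
3. join OW+R (d=29/2) ⇒ ORW; edges |OW|=13/4, |R|=29/4
  updated: d(H,ORW)=82/3, d(L,ORW)=91/3, d(M,ORW)=115/3, d(ORW,XY)=103/3
4. join L+M (d=18) ⇒ LM; edges |L|=9, |M|=9
  updated: d(H,LM)=43/2, d(LM,ORW)=103/3, d(LM,XY)=119/4
5. join H+LM (d=43/2) ⇒ HLM; edges |H|=43/4, |LM|=7/4
  updated: d(HLM,ORW)=32, d(HLM,XY)=98/3
6. join HLM+ORW (d=32) ⇒ HLMORW; edges |HLM|=21/4, |ORW|=35/4
  updated: d(HLMORW,XY)=67/2
7. join HLMORW+XY (d=67/2) ⇒ HLMORWXY; edges |HLMORW|=3/4, |XY|=65/4
final tree: (((H:43/4,(L:9,M:9):7/4):21/4,((O:4,W:4):13/4,R:29/4):35/4):3/4,(X:1/2,Y:1/2):65/4)
total length: 81

81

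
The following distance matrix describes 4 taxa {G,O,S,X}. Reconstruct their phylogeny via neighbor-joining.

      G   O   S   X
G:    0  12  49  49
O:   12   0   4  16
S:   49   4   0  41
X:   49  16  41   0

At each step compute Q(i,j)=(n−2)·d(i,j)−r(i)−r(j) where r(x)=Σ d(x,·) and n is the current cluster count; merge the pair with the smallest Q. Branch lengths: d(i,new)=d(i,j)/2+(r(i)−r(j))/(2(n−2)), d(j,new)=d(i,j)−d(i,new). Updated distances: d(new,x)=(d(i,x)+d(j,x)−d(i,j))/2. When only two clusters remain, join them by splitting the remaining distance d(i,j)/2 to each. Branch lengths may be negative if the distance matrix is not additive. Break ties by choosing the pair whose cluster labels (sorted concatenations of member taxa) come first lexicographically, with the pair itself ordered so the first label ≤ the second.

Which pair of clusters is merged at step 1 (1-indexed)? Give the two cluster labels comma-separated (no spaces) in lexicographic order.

G,O

1. join G+O (d=12, Q=-118) ⇒ GO; edges |G|=51/2, |O|=-27/2
  updated: d(GO,S)=41/2, d(GO,X)=53/2
2. join GO+S (d=41/2, Q=-88) ⇒ GOS; edges |GO|=3, |S|=35/2
  updated: d(GOS,X)=47/2
3. join GOS+X (d=47/2) ⇒ GOSX; edges |GOS|=47/4, |X|=47/4
final tree: (((G:51/2,O:-27/2):3,S:35/2):47/4,X:47/4)
total length: 56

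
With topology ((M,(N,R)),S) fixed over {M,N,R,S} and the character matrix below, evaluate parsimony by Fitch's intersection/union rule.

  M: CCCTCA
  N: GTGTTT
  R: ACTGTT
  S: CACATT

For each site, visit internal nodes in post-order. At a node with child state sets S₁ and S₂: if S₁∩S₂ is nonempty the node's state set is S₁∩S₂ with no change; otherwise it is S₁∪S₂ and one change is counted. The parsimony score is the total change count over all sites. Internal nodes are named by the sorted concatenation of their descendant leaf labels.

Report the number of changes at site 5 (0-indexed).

1

NR@0: {G} ∪ {A} = {A,G} (union, +1)
MNR@0: {C} ∪ {A,G} = {A,C,G} (union, +1)
MNRS@0: {A,C,G} ∩ {C} = {C} (intersection, +0)
NR@1: {T} ∪ {C} = {C,T} (union, +1)
MNR@1: {C} ∩ {C,T} = {C} (intersection, +0)
MNRS@1: {C} ∪ {A} = {A,C} (union, +1)
NR@2: {G} ∪ {T} = {G,T} (union, +1)
MNR@2: {C} ∪ {G,T} = {C,G,T} (union, +1)
MNRS@2: {C,G,T} ∩ {C} = {C} (intersection, +0)
NR@3: {T} ∪ {G} = {G,T} (union, +1)
MNR@3: {T} ∩ {G,T} = {T} (intersection, +0)
MNRS@3: {T} ∪ {A} = {A,T} (union, +1)
NR@4: {T} ∩ {T} = {T} (intersection, +0)
MNR@4: {C} ∪ {T} = {C,T} (union, +1)
MNRS@4: {C,T} ∩ {T} = {T} (intersection, +0)
NR@5: {T} ∩ {T} = {T} (intersection, +0)
MNR@5: {A} ∪ {T} = {A,T} (union, +1)
MNRS@5: {A,T} ∩ {T} = {T} (intersection, +0)
per-site changes: [2, 2, 2, 2, 1, 1]; total = 10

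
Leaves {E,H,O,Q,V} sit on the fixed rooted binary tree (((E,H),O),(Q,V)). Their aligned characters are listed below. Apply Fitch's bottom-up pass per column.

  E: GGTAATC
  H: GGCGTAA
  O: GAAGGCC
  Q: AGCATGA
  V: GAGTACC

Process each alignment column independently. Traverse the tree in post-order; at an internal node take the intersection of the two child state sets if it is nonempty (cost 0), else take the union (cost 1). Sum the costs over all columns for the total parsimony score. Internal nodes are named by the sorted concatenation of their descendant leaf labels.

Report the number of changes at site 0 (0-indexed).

1

site 0, node EH: E={G} ∩ H={G} → {G} (+0)
site 0, node EHO: EH={G} ∩ O={G} → {G} (+0)
site 0, node QV: Q={A} ∪ V={G} → {A,G} (+1)
site 0, node EHOQV: EHO={G} ∩ QV={A,G} → {G} (+0)
site 1, node EH: E={G} ∩ H={G} → {G} (+0)
site 1, node EHO: EH={G} ∪ O={A} → {A,G} (+1)
site 1, node QV: Q={G} ∪ V={A} → {A,G} (+1)
site 1, node EHOQV: EHO={A,G} ∩ QV={A,G} → {A,G} (+0)
site 2, node EH: E={T} ∪ H={C} → {C,T} (+1)
site 2, node EHO: EH={C,T} ∪ O={A} → {A,C,T} (+1)
site 2, node QV: Q={C} ∪ V={G} → {C,G} (+1)
site 2, node EHOQV: EHO={A,C,T} ∩ QV={C,G} → {C} (+0)
site 3, node EH: E={A} ∪ H={G} → {A,G} (+1)
site 3, node EHO: EH={A,G} ∩ O={G} → {G} (+0)
site 3, node QV: Q={A} ∪ V={T} → {A,T} (+1)
site 3, node EHOQV: EHO={G} ∪ QV={A,T} → {A,G,T} (+1)
site 4, node EH: E={A} ∪ H={T} → {A,T} (+1)
site 4, node EHO: EH={A,T} ∪ O={G} → {A,G,T} (+1)
site 4, node QV: Q={T} ∪ V={A} → {A,T} (+1)
site 4, node EHOQV: EHO={A,G,T} ∩ QV={A,T} → {A,T} (+0)
site 5, node EH: E={T} ∪ H={A} → {A,T} (+1)
site 5, node EHO: EH={A,T} ∪ O={C} → {A,C,T} (+1)
site 5, node QV: Q={G} ∪ V={C} → {C,G} (+1)
site 5, node EHOQV: EHO={A,C,T} ∩ QV={C,G} → {C} (+0)
site 6, node EH: E={C} ∪ H={A} → {A,C} (+1)
site 6, node EHO: EH={A,C} ∩ O={C} → {C} (+0)
site 6, node QV: Q={A} ∪ V={C} → {A,C} (+1)
site 6, node EHOQV: EHO={C} ∩ QV={A,C} → {C} (+0)
per-site changes: [1, 2, 3, 3, 3, 3, 2]; total = 17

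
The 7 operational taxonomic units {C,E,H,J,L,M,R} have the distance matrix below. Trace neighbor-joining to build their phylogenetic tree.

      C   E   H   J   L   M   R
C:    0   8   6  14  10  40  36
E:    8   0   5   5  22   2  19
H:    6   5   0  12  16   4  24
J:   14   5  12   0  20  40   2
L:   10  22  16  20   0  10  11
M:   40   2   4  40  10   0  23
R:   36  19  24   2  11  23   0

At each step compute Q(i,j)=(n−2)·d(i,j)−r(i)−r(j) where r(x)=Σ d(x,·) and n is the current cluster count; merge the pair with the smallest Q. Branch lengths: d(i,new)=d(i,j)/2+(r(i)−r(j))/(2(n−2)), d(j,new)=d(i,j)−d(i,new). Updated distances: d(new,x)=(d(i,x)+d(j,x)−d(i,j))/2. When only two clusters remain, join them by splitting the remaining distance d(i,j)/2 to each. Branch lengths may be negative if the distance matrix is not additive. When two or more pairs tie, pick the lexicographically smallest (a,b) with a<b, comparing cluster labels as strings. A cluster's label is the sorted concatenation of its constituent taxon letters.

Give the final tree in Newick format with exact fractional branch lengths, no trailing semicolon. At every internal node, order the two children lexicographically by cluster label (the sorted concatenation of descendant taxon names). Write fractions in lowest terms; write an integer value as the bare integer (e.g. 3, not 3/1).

1. join J+R (d=2, Q=-198) ⇒ JR; edges |J|=-6/5, |R|=16/5
  updated: d(C,JR)=24, d(E,JR)=11, d(H,JR)=17, d(JR,L)=29/2, d(JR,M)=61/2
2. join E+M (d=2, Q=-253/2) ⇒ EM; edges |E|=-61/16, |M|=93/16
  updated: d(C,EM)=23, d(EM,H)=7/2, d(EM,JR)=79/4, d(EM,L)=15
3. join EM+H (d=7/2, Q=-373/4) ⇒ EHM; edges |EM|=39/8, |H|=-11/8
  updated: d(C,EHM)=51/4, d(EHM,JR)=133/8, d(EHM,L)=55/4
4. join C+L (d=10, Q=-65) ⇒ CL; edges |C|=57/8, |L|=23/8
  updated: d(CL,EHM)=33/4, d(CL,JR)=57/4
5. join CL+EHM (d=33/4, Q=-313/8) ⇒ CEHLM; edges |CL|=47/16, |EHM|=85/16
  updated: d(CEHLM,JR)=181/16
6. join CEHLM+JR (d=181/16) ⇒ CEHJLMR; edges |CEHLM|=181/32, |JR|=181/32
final tree: (((C:57/8,L:23/8):47/16,((E:-61/16,M:93/16):39/8,H:-11/8):85/16):181/32,(J:-6/5,R:16/5):181/32)
total length: 593/16

(((C:57/8,L:23/8):47/16,((E:-61/16,M:93/16):39/8,H:-11/8):85/16):181/32,(J:-6/5,R:16/5):181/32)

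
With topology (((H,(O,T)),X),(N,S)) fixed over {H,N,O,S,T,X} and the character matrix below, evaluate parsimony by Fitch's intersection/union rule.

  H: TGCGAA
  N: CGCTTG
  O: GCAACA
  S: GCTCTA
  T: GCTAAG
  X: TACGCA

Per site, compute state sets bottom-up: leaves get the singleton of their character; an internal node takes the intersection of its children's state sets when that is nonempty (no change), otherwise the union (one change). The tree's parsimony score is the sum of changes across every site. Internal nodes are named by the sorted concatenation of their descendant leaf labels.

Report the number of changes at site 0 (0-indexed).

site 0, node OT: O={G} ∩ T={G} → {G} (+0)
site 0, node HOT: H={T} ∪ OT={G} → {G,T} (+1)
site 0, node HOTX: HOT={G,T} ∩ X={T} → {T} (+0)
site 0, node NS: N={C} ∪ S={G} → {C,G} (+1)
site 0, node HNOSTX: HOTX={T} ∪ NS={C,G} → {C,G,T} (+1)
site 1, node OT: O={C} ∩ T={C} → {C} (+0)
site 1, node HOT: H={G} ∪ OT={C} → {C,G} (+1)
site 1, node HOTX: HOT={C,G} ∪ X={A} → {A,C,G} (+1)
site 1, node NS: N={G} ∪ S={C} → {C,G} (+1)
site 1, node HNOSTX: HOTX={A,C,G} ∩ NS={C,G} → {C,G} (+0)
site 2, node OT: O={A} ∪ T={T} → {A,T} (+1)
site 2, node HOT: H={C} ∪ OT={A,T} → {A,C,T} (+1)
site 2, node HOTX: HOT={A,C,T} ∩ X={C} → {C} (+0)
site 2, node NS: N={C} ∪ S={T} → {C,T} (+1)
site 2, node HNOSTX: HOTX={C} ∩ NS={C,T} → {C} (+0)
site 3, node OT: O={A} ∩ T={A} → {A} (+0)
site 3, node HOT: H={G} ∪ OT={A} → {A,G} (+1)
site 3, node HOTX: HOT={A,G} ∩ X={G} → {G} (+0)
site 3, node NS: N={T} ∪ S={C} → {C,T} (+1)
site 3, node HNOSTX: HOTX={G} ∪ NS={C,T} → {C,G,T} (+1)
site 4, node OT: O={C} ∪ T={A} → {A,C} (+1)
site 4, node HOT: H={A} ∩ OT={A,C} → {A} (+0)
site 4, node HOTX: HOT={A} ∪ X={C} → {A,C} (+1)
site 4, node NS: N={T} ∩ S={T} → {T} (+0)
site 4, node HNOSTX: HOTX={A,C} ∪ NS={T} → {A,C,T} (+1)
site 5, node OT: O={A} ∪ T={G} → {A,G} (+1)
site 5, node HOT: H={A} ∩ OT={A,G} → {A} (+0)
site 5, node HOTX: HOT={A} ∩ X={A} → {A} (+0)
site 5, node NS: N={G} ∪ S={A} → {A,G} (+1)
site 5, node HNOSTX: HOTX={A} ∩ NS={A,G} → {A} (+0)
per-site changes: [3, 3, 3, 3, 3, 2]; total = 17

3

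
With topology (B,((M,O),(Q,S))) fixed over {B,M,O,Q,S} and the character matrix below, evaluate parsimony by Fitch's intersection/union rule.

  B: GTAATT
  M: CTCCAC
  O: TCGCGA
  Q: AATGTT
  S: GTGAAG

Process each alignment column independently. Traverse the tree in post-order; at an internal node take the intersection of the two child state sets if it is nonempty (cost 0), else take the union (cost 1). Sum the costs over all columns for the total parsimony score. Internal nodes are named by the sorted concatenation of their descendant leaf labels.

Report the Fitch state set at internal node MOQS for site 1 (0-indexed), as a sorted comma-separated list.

T

site 0, node MO: M={C} ∪ O={T} → {C,T} (+1)
site 0, node QS: Q={A} ∪ S={G} → {A,G} (+1)
site 0, node MOQS: MO={C,T} ∪ QS={A,G} → {A,C,G,T} (+1)
site 0, node BMOQS: B={G} ∩ MOQS={A,C,G,T} → {G} (+0)
site 1, node MO: M={T} ∪ O={C} → {C,T} (+1)
site 1, node QS: Q={A} ∪ S={T} → {A,T} (+1)
site 1, node MOQS: MO={C,T} ∩ QS={A,T} → {T} (+0)
site 1, node BMOQS: B={T} ∩ MOQS={T} → {T} (+0)
site 2, node MO: M={C} ∪ O={G} → {C,G} (+1)
site 2, node QS: Q={T} ∪ S={G} → {G,T} (+1)
site 2, node MOQS: MO={C,G} ∩ QS={G,T} → {G} (+0)
site 2, node BMOQS: B={A} ∪ MOQS={G} → {A,G} (+1)
site 3, node MO: M={C} ∩ O={C} → {C} (+0)
site 3, node QS: Q={G} ∪ S={A} → {A,G} (+1)
site 3, node MOQS: MO={C} ∪ QS={A,G} → {A,C,G} (+1)
site 3, node BMOQS: B={A} ∩ MOQS={A,C,G} → {A} (+0)
site 4, node MO: M={A} ∪ O={G} → {A,G} (+1)
site 4, node QS: Q={T} ∪ S={A} → {A,T} (+1)
site 4, node MOQS: MO={A,G} ∩ QS={A,T} → {A} (+0)
site 4, node BMOQS: B={T} ∪ MOQS={A} → {A,T} (+1)
site 5, node MO: M={C} ∪ O={A} → {A,C} (+1)
site 5, node QS: Q={T} ∪ S={G} → {G,T} (+1)
site 5, node MOQS: MO={A,C} ∪ QS={G,T} → {A,C,G,T} (+1)
site 5, node BMOQS: B={T} ∩ MOQS={A,C,G,T} → {T} (+0)
per-site changes: [3, 2, 3, 2, 3, 3]; total = 16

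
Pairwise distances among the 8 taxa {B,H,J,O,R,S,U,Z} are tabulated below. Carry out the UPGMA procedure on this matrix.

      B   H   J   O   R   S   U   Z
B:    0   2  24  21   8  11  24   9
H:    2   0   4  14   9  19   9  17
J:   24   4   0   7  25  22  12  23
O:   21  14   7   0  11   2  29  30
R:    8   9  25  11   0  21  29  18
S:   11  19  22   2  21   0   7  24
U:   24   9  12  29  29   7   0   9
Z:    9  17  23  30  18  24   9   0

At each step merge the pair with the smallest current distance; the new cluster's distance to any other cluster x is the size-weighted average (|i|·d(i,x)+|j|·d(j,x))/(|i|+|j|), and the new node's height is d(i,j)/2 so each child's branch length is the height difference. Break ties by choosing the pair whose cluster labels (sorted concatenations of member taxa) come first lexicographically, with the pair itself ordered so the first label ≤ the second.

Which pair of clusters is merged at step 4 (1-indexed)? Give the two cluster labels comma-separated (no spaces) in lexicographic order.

U,Z

step 1: merge (B,H) at d=2; branch lengths B→1, H→1; new cluster BH
  updated: d(BH,J)=14, d(BH,O)=35/2, d(BH,R)=17/2, d(BH,S)=15, d(BH,U)=33/2, d(BH,Z)=13
step 2: merge (O,S) at d=2; branch lengths O→1, S→1; new cluster OS
  updated: d(BH,OS)=65/4, d(J,OS)=29/2, d(OS,R)=16, d(OS,U)=18, d(OS,Z)=27
step 3: merge (BH,R) at d=17/2; branch lengths BH→13/4, R→17/4; new cluster BHR
  updated: d(BHR,J)=53/3, d(BHR,OS)=97/6, d(BHR,U)=62/3, d(BHR,Z)=44/3
step 4: merge (U,Z) at d=9; branch lengths U→9/2, Z→9/2; new cluster UZ
  updated: d(BHR,UZ)=53/3, d(J,UZ)=35/2, d(OS,UZ)=45/2
step 5: merge (J,OS) at d=29/2; branch lengths J→29/4, OS→25/4; new cluster JOS
  updated: d(BHR,JOS)=50/3, d(JOS,UZ)=125/6
step 6: merge (BHR,JOS) at d=50/3; branch lengths BHR→49/12, JOS→13/12; new cluster BHJORS
  updated: d(BHJORS,UZ)=77/4
step 7: merge (BHJORS,UZ) at d=77/4; branch lengths BHJORS→31/24, UZ→41/8; new cluster BHJORSUZ
final tree: ((((B:1,H:1):13/4,R:17/4):49/12,(J:29/4,(O:1,S:1):25/4):13/12):31/24,(U:9/2,Z:9/2):41/8)
total length: 547/12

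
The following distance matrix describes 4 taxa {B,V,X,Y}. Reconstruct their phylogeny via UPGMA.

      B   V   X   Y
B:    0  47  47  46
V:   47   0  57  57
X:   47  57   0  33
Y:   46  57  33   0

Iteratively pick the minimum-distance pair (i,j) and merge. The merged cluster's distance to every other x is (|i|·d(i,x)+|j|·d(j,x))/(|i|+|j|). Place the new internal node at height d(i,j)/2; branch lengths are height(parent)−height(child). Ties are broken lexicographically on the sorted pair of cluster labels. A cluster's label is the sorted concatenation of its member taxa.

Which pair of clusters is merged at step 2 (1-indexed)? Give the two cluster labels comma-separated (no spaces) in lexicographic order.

B,XY

step 1: merge (X,Y) at d=33; branch lengths X→33/2, Y→33/2; new cluster XY
  updated: d(B,XY)=93/2, d(V,XY)=57
step 2: merge (B,XY) at d=93/2; branch lengths B→93/4, XY→27/4; new cluster BXY
  updated: d(BXY,V)=161/3
step 3: merge (BXY,V) at d=161/3; branch lengths BXY→43/12, V→161/6; new cluster BVXY
final tree: ((B:93/4,(X:33/2,Y:33/2):27/4):43/12,V:161/6)
total length: 1121/12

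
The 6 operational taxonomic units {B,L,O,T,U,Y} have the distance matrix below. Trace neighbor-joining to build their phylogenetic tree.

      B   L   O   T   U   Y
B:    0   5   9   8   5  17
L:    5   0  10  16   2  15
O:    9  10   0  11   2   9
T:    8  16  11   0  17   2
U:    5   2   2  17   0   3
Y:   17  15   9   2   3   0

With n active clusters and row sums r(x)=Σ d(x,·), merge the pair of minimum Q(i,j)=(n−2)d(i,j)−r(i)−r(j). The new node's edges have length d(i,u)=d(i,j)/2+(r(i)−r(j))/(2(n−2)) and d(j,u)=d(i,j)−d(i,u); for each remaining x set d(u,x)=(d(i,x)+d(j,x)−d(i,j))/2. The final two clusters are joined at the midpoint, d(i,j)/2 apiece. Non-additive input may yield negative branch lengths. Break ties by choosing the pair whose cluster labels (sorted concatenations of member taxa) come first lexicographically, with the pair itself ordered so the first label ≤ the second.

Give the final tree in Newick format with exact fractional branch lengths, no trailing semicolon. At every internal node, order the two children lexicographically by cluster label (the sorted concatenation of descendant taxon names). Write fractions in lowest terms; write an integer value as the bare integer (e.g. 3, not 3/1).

1. join T+Y (d=2, Q=-92) ⇒ TY; edges |T|=2, |Y|=0
  updated: d(B,TY)=23/2, d(L,TY)=29/2, d(O,TY)=9, d(TY,U)=9
2. join B+L (d=5, Q=-47) ⇒ BL; edges |B|=7/3, |L|=8/3
  updated: d(BL,O)=7, d(BL,TY)=21/2, d(BL,U)=1
3. join BL+U (d=1, Q=-57/2) ⇒ BLU; edges |BL|=17/8, |U|=-9/8
  updated: d(BLU,O)=4, d(BLU,TY)=37/4
4. join BLU+O (d=4, Q=-89/4) ⇒ BLOU; edges |BLU|=17/8, |O|=15/8
  updated: d(BLOU,TY)=57/8
5. join BLOU+TY (d=57/8) ⇒ BLOTUY; edges |BLOU|=57/16, |TY|=57/16
final tree: ((((B:7/3,L:8/3):17/8,U:-9/8):17/8,O:15/8):57/16,(T:2,Y:0):57/16)
total length: 153/8

((((B:7/3,L:8/3):17/8,U:-9/8):17/8,O:15/8):57/16,(T:2,Y:0):57/16)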